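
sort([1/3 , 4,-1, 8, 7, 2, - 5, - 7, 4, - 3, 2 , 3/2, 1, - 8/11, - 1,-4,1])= [ - 7, - 5, - 4,-3 , - 1,-1, - 8/11,1/3, 1,1, 3/2, 2, 2 , 4, 4, 7, 8]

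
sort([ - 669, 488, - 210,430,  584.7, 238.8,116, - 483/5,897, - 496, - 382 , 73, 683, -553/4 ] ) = [ - 669, - 496, - 382 , - 210,  -  553/4,-483/5,73,116, 238.8,430, 488,584.7 , 683,897 ]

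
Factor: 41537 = 73^1*569^1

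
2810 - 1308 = 1502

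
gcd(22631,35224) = 7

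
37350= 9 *4150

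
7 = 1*7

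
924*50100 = 46292400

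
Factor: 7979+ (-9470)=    -1491= -3^1*7^1*71^1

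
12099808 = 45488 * 266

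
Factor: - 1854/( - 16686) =1/9  =  3^(-2)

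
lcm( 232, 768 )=22272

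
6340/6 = 1056 + 2/3 =1056.67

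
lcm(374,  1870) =1870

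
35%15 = 5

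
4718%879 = 323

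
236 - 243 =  - 7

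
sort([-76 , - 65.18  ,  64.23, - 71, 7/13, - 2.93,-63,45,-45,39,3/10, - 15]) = [ -76, - 71,- 65.18, - 63, - 45, - 15, - 2.93, 3/10, 7/13,39,45, 64.23]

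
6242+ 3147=9389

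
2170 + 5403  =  7573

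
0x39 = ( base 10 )57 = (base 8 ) 71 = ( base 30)1R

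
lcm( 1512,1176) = 10584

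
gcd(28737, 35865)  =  9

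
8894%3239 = 2416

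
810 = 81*10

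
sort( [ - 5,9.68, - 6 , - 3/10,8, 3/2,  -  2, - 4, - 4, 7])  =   [ - 6, - 5, - 4,- 4, -2 ,-3/10, 3/2,  7 , 8,9.68]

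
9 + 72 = 81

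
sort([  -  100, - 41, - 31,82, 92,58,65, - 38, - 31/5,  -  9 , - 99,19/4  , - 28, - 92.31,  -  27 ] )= [ - 100, - 99, - 92.31,-41,-38, - 31,-28, - 27,-9,  -  31/5,19/4,  58, 65,  82 , 92]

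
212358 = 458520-246162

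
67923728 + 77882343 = 145806071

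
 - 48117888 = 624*( - 77112 ) 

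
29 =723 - 694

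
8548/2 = 4274= 4274.00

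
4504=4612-108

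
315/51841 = 315/51841 =0.01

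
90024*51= 4591224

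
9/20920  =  9/20920 = 0.00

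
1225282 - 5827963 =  - 4602681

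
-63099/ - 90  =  7011/10  =  701.10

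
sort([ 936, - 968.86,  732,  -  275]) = [ -968.86,-275,  732  ,  936] 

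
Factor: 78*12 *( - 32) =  - 2^8*3^2*13^1 = - 29952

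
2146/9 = 238 + 4/9=238.44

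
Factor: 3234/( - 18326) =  - 3^1*17^( - 1) = - 3/17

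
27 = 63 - 36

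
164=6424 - 6260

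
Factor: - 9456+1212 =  - 8244 = - 2^2*3^2*229^1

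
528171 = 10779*49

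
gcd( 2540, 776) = 4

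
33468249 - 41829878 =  - 8361629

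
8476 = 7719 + 757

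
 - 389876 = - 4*97469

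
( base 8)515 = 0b101001101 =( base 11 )283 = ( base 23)EB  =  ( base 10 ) 333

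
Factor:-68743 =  - 68743^1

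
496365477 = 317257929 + 179107548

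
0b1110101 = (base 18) 69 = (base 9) 140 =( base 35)3c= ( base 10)117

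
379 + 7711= 8090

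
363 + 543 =906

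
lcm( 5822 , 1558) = 110618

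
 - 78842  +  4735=  -  74107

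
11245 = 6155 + 5090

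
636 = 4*159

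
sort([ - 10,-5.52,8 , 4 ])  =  [ - 10, - 5.52, 4,8 ] 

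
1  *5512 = 5512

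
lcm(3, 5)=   15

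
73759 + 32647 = 106406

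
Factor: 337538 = 2^1*168769^1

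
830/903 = 830/903 = 0.92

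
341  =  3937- 3596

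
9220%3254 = 2712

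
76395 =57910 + 18485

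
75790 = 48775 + 27015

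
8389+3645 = 12034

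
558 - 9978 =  - 9420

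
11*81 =891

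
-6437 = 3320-9757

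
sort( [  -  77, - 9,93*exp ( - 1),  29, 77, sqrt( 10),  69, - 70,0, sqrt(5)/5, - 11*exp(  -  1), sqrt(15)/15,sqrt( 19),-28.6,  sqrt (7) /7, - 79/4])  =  [ - 77, -70,-28.6,- 79/4, - 9, - 11*exp ( - 1 ),0,sqrt( 15)/15 , sqrt(7 )/7,sqrt( 5)/5 , sqrt (10),sqrt( 19),  29,93*exp ( - 1 ),69, 77 ] 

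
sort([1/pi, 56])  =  [ 1/pi, 56 ]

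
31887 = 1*31887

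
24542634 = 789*31106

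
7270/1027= 7270/1027= 7.08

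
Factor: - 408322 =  - 2^1*204161^1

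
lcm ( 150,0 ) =0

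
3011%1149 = 713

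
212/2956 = 53/739 = 0.07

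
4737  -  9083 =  - 4346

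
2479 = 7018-4539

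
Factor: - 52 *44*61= - 2^4*11^1*13^1 * 61^1 = -  139568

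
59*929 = 54811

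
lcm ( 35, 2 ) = 70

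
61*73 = 4453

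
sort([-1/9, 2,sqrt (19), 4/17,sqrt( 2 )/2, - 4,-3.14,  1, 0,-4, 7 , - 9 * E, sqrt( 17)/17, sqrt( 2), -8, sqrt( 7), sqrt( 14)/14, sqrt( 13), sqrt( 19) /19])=[ - 9*E, - 8, - 4,  -  4, - 3.14,-1/9, 0,  sqrt(19) /19,4/17, sqrt(17 )/17, sqrt(14) /14, sqrt(2 ) /2, 1, sqrt( 2), 2, sqrt( 7 ), sqrt(13 ), sqrt ( 19), 7]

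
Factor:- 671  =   - 11^1*61^1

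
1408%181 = 141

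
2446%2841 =2446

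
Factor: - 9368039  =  -113^1*82903^1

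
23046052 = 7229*3188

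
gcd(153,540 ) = 9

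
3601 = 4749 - 1148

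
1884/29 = 1884/29 = 64.97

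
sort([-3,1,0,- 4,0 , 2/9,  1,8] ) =[ - 4, - 3,0, 0,2/9,1,1 , 8] 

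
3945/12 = 1315/4 = 328.75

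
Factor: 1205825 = 5^2*139^1*347^1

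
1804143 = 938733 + 865410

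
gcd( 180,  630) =90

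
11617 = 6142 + 5475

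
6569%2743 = 1083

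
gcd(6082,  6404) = 2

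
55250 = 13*4250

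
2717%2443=274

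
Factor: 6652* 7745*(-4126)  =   - 2^3 * 5^1*1549^1*1663^1*2063^1 =- 212570447240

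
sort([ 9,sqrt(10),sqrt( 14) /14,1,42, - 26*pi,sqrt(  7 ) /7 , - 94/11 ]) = [ - 26*pi, - 94/11,sqrt( 14) /14,sqrt(7 ) /7,1,sqrt (10 ),9,  42] 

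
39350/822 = 47+358/411 = 47.87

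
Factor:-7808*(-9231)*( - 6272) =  - 452058464256= -2^14*3^1*7^2*17^1 * 61^1*181^1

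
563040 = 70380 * 8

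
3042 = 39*78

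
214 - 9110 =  - 8896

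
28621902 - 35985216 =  - 7363314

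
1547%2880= 1547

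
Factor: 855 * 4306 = 3681630   =  2^1 * 3^2 * 5^1*19^1*2153^1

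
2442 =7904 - 5462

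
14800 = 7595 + 7205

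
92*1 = 92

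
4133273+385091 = 4518364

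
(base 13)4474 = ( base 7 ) 36604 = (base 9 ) 14101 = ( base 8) 22527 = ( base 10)9559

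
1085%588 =497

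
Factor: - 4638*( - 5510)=25555380 = 2^2*3^1*5^1*19^1* 29^1*773^1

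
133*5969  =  793877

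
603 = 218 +385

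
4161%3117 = 1044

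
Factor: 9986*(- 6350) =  - 2^2*5^2*127^1*4993^1 =- 63411100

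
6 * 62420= 374520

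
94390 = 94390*1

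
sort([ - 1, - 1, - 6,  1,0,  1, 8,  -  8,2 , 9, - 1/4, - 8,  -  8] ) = [ - 8,-8,-8,-6 , - 1, - 1,-1/4,0,1,1,2, 8,9]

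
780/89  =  780/89  =  8.76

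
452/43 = 452/43 = 10.51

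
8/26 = 4/13=0.31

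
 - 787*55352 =-43562024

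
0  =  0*4622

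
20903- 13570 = 7333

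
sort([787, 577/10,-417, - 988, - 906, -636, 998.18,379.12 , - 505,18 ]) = [ - 988,  -  906, - 636 ,-505,-417,18,577/10, 379.12,787, 998.18 ]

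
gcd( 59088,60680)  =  8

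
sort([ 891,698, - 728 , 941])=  [ - 728,698,891,941]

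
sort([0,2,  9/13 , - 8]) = [ - 8, 0, 9/13,  2 ]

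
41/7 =41/7 = 5.86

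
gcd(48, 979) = 1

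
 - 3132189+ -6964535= - 10096724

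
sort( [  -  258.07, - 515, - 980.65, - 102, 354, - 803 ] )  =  [ - 980.65, - 803, - 515, - 258.07, - 102, 354]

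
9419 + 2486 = 11905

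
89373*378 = 33782994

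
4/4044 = 1/1011=0.00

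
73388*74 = 5430712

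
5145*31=159495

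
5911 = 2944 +2967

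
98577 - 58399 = 40178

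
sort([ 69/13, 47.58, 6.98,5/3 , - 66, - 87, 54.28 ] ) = [ - 87,-66,5/3 , 69/13, 6.98 , 47.58,54.28 ]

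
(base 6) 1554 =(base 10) 430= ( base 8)656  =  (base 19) 13c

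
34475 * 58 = 1999550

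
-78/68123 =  - 78/68123 = -0.00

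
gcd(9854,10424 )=2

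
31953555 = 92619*345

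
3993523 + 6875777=10869300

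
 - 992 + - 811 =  - 1803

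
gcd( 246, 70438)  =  82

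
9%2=1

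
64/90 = 32/45 = 0.71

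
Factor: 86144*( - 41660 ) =-2^9*5^1*673^1 * 2083^1 = -3588759040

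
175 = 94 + 81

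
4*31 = 124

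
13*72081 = 937053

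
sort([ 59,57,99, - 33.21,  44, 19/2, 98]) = [-33.21,19/2 , 44 , 57,59,98, 99 ]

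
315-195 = 120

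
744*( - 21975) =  - 16349400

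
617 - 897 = - 280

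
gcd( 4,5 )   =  1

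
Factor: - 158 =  - 2^1*79^1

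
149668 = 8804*17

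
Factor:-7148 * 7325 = - 52359100 = - 2^2 *5^2*293^1*1787^1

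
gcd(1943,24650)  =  29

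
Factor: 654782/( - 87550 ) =  -  327391/43775  =  -5^( -2)*17^( - 1)*31^1*59^1*103^(  -  1 )*179^1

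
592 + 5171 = 5763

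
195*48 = 9360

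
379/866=379/866=0.44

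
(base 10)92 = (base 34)2O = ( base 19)4g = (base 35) 2m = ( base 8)134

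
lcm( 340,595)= 2380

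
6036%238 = 86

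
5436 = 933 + 4503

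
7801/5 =7801/5=   1560.20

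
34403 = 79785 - 45382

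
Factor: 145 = 5^1 * 29^1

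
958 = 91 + 867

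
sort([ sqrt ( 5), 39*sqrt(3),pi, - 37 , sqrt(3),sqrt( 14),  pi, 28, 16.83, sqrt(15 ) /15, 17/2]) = [ - 37, sqrt(15)/15,sqrt(3 ),sqrt(5), pi, pi, sqrt (14), 17/2,16.83, 28, 39*sqrt( 3 )]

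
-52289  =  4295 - 56584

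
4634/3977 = 4634/3977 = 1.17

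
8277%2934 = 2409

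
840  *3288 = 2761920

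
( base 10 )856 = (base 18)2BA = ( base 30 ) sg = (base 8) 1530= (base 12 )5b4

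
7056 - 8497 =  - 1441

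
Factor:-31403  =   - 31^1 *1013^1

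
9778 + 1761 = 11539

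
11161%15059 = 11161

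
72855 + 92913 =165768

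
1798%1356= 442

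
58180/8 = 7272 + 1/2 =7272.50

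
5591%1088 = 151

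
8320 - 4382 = 3938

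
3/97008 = 1/32336 = 0.00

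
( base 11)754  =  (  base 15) 406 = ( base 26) 18M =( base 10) 906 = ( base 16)38a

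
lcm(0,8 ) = 0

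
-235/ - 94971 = 235/94971=   0.00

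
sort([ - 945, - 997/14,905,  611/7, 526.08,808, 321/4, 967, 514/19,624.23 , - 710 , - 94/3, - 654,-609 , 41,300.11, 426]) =[ - 945, - 710, - 654, - 609, - 997/14, - 94/3, 514/19, 41 , 321/4,611/7,300.11,  426, 526.08, 624.23,808, 905,967 ] 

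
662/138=331/69  =  4.80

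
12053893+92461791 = 104515684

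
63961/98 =63961/98 =652.66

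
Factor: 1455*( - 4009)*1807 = - 3^1*5^1*13^1*19^1 * 97^1*139^1*211^1 = - 10540402665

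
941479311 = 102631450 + 838847861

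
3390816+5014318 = 8405134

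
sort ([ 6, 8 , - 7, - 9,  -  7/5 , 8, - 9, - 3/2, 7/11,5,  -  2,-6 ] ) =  [- 9, - 9 , - 7, - 6, - 2, - 3/2,-7/5, 7/11,5,6,8,8 ]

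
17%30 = 17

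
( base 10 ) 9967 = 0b10011011101111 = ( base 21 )11cd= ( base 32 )9nf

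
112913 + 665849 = 778762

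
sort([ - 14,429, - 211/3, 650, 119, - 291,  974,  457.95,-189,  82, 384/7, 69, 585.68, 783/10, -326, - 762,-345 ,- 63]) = [ - 762, - 345, - 326, - 291, - 189, - 211/3, - 63 , - 14, 384/7, 69, 783/10, 82,119, 429, 457.95 , 585.68, 650,974]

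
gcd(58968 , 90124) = 4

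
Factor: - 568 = -2^3*71^1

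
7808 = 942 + 6866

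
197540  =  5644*35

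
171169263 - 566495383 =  - 395326120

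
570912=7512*76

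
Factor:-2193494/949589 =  - 2^1* 89^1 * 12323^1*949589^(-1)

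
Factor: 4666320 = 2^4* 3^2*5^1*6481^1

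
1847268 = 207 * 8924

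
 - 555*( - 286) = 158730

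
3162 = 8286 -5124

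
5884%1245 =904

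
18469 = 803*23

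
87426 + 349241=436667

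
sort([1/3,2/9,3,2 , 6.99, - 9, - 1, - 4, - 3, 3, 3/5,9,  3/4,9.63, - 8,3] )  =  [-9,- 8,-4, - 3, - 1,2/9, 1/3, 3/5,3/4,2,3, 3, 3,6.99, 9,9.63] 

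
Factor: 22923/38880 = 2^( - 5)* 3^( - 1 )*5^ ( - 1 )*283^1 =283/480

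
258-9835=  -  9577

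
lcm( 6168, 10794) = 43176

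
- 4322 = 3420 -7742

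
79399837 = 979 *81103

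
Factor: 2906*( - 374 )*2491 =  - 2^2*11^1*17^1*47^1*53^1*1453^1 = - 2707328404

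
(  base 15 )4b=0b1000111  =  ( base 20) 3b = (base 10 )71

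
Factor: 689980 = 2^2 * 5^1 * 34499^1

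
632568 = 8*79071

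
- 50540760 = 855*(  -  59112)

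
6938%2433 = 2072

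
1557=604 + 953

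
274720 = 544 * 505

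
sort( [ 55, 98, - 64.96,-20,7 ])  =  [-64.96, - 20, 7,55,98] 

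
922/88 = 461/44= 10.48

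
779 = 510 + 269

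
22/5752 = 11/2876= 0.00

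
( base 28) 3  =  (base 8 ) 3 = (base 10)3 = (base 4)3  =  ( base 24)3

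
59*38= 2242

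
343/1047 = 343/1047 = 0.33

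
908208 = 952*954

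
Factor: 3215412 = 2^2*3^2*89317^1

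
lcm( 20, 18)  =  180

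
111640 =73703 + 37937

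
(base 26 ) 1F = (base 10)41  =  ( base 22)1J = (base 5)131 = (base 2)101001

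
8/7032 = 1/879= 0.00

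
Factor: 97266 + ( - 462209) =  - 364943 =- 364943^1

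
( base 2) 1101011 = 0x6b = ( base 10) 107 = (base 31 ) 3E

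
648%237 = 174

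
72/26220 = 6/2185 = 0.00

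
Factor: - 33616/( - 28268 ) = 44/37 = 2^2*11^1*37^( - 1) 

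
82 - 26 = 56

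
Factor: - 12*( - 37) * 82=2^3*3^1*37^1*41^1 = 36408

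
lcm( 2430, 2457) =221130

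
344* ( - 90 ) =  - 30960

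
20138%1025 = 663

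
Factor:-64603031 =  -823^1*78497^1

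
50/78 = 25/39 = 0.64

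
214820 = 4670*46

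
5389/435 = 12 + 169/435 = 12.39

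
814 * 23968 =19509952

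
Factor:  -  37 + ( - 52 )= -89^1 =- 89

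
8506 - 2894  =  5612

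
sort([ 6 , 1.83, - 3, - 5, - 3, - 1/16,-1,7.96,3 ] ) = [ - 5, - 3 , - 3 , - 1 , - 1/16,1.83,3,6, 7.96]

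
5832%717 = 96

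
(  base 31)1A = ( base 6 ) 105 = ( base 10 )41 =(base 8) 51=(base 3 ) 1112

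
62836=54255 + 8581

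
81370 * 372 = 30269640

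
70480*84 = 5920320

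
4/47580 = 1/11895 = 0.00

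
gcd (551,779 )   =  19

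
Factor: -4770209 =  -59^1*233^1 * 347^1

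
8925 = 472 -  - 8453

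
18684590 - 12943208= 5741382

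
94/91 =94/91= 1.03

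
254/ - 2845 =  - 254/2845 = - 0.09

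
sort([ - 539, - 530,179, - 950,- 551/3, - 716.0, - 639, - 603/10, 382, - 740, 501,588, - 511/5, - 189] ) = [ - 950 , - 740, - 716.0, - 639 , -539, - 530, - 189,  -  551/3, - 511/5, - 603/10, 179, 382, 501, 588]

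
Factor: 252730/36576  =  2^(-4)*3^( - 2 )*5^1*199^1 = 995/144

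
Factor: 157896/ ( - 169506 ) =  - 2^2*17^1*73^( - 1 )= - 68/73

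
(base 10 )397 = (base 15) 1b7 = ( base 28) E5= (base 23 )h6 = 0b110001101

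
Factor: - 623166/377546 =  - 311583/188773 = - 3^1*13^( - 2)*283^1*367^1*1117^( -1) 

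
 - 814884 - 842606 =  - 1657490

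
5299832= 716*7402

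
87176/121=87176/121 = 720.46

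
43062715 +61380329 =104443044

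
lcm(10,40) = 40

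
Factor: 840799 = 601^1*1399^1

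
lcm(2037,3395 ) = 10185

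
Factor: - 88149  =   - 3^1*29383^1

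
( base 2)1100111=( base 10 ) 103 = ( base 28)3j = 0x67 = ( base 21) 4j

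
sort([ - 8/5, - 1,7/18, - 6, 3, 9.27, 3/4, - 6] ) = [-6,-6, - 8/5,-1, 7/18,3/4 , 3,9.27 ] 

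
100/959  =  100/959 = 0.10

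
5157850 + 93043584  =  98201434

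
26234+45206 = 71440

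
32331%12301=7729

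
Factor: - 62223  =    -  3^1*7^1*2963^1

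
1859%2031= 1859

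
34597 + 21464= 56061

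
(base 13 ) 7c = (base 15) 6D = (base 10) 103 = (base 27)3M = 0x67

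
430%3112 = 430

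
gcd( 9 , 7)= 1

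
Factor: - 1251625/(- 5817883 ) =5^3*17^1*19^1*31^1*181^( - 1)*32143^( - 1)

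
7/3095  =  7/3095= 0.00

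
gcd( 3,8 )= 1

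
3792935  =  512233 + 3280702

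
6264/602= 3132/301 =10.41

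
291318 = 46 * 6333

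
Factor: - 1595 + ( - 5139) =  - 6734 =- 2^1 * 7^1*13^1 * 37^1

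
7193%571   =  341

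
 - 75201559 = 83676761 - 158878320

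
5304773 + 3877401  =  9182174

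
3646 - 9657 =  - 6011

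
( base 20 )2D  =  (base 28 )1P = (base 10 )53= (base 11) 49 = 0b110101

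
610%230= 150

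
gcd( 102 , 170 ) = 34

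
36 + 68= 104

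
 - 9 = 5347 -5356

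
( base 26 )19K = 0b1110100010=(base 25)1C5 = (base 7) 2466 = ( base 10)930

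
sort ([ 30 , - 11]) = [ - 11, 30 ] 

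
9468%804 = 624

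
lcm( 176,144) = 1584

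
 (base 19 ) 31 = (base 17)37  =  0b111010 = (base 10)58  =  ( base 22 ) 2e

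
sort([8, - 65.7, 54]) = [ - 65.7,8,  54]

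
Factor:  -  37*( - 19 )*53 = 19^1 * 37^1*53^1 = 37259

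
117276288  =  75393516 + 41882772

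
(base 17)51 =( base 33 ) 2K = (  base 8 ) 126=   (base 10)86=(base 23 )3H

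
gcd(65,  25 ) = 5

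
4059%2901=1158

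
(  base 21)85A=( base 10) 3643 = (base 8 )7073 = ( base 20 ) 923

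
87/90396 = 29/30132  =  0.00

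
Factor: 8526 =2^1*3^1*7^2*29^1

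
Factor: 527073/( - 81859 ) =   -  3^1*109^ ( - 1)*751^(  -  1)*175691^1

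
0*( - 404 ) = 0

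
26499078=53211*498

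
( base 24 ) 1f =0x27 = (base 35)14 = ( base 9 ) 43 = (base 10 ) 39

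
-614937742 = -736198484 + 121260742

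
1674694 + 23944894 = 25619588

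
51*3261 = 166311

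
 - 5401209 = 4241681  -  9642890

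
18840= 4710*4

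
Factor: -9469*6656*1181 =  - 2^9*13^1*17^1*557^1*1181^1 = -  74433309184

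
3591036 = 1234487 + 2356549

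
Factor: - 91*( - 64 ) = 5824=2^6 * 7^1*13^1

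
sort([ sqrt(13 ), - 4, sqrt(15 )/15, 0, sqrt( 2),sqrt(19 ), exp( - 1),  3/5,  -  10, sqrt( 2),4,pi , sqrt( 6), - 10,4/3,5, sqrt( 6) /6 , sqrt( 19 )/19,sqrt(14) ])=[ - 10, - 10,- 4,0,sqrt( 19)/19,sqrt( 15)/15,exp(- 1),sqrt( 6 )/6, 3/5, 4/3, sqrt( 2),sqrt( 2 ), sqrt( 6), pi,sqrt( 13 ),  sqrt( 14) , 4 , sqrt ( 19 ) , 5 ]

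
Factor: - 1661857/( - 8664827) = 2447^( - 1) * 3541^(-1 )*1661857^1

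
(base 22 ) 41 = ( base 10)89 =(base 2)1011001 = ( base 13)6B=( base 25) 3E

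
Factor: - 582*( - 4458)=2594556 = 2^2*3^2  *97^1  *743^1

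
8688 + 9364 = 18052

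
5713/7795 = 5713/7795 = 0.73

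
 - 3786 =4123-7909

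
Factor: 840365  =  5^1*131^1*1283^1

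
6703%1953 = 844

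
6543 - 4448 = 2095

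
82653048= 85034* 972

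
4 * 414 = 1656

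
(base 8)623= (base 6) 1511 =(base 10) 403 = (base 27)EP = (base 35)BI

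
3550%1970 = 1580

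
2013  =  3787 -1774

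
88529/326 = 88529/326  =  271.56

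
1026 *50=51300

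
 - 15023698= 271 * ( - 55438)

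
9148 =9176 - 28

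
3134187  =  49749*63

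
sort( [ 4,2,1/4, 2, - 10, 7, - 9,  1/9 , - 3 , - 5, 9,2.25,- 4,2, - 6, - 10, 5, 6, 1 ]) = [ - 10 , - 10,-9 , - 6 , - 5, -4, - 3, 1/9,1/4 , 1,2,2 , 2, 2.25,4, 5,6, 7,9 ]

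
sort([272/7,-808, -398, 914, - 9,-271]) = [ - 808, - 398, - 271, - 9,  272/7, 914] 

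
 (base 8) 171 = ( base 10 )121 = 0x79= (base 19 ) 67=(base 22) 5b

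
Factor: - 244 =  - 2^2 * 61^1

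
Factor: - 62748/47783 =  - 2^2*3^3 *7^1*71^( - 1 )*83^1*673^( - 1 ) 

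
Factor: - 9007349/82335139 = - 13^1*19^1*2339^(- 1)*35201^( - 1)*36467^1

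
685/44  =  685/44 =15.57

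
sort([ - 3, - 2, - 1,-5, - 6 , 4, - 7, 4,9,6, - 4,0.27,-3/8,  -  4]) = [ - 7, - 6, - 5, - 4, - 4, - 3, - 2, - 1, - 3/8,0.27, 4,4,6, 9 ] 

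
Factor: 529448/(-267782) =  - 2^2*17^2*191^( - 1)*229^1*701^ ( - 1) = - 264724/133891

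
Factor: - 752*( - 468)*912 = 320965632  =  2^10*3^3 * 13^1*19^1*47^1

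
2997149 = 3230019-232870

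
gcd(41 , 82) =41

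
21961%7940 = 6081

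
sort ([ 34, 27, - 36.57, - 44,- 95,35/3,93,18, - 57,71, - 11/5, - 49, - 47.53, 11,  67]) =[- 95, - 57, - 49, - 47.53, - 44, - 36.57,-11/5,11,35/3, 18, 27, 34, 67, 71,93 ] 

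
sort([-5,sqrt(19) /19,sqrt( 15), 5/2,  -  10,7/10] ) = [ -10,- 5,sqrt( 19 ) /19, 7/10,5/2, sqrt( 15 )] 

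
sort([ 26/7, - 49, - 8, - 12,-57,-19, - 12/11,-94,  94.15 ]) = [ - 94  , - 57, - 49, - 19,  -  12, - 8, - 12/11, 26/7,94.15 ]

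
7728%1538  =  38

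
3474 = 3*1158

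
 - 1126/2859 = - 1126/2859 =-  0.39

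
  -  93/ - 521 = 93/521 = 0.18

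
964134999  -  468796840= 495338159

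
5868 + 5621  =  11489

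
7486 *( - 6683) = -50028938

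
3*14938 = 44814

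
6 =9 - 3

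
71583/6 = 11930 + 1/2=11930.50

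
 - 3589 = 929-4518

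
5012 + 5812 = 10824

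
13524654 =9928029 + 3596625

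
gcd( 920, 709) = 1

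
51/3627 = 17/1209 = 0.01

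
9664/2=4832 = 4832.00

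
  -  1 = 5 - 6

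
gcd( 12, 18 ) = 6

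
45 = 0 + 45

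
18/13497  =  6/4499 = 0.00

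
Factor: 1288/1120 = 23/20 = 2^ ( - 2 ) * 5^(  -  1)*23^1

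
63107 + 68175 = 131282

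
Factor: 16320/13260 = 2^4*13^( - 1 ) = 16/13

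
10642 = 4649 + 5993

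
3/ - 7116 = -1 + 2371/2372=- 0.00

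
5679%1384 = 143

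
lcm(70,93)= 6510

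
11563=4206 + 7357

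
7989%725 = 14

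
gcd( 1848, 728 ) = 56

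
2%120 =2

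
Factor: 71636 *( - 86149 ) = -6171369764 = - 2^2*7^1*31^1*397^1 *17909^1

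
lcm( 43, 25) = 1075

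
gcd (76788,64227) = 237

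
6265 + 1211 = 7476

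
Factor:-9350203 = -71^1 * 79^1*1667^1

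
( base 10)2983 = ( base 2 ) 101110100111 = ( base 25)4J8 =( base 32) 2t7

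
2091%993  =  105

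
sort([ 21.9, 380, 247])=[21.9,247, 380] 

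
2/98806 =1/49403 = 0.00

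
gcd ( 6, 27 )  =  3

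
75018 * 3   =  225054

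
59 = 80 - 21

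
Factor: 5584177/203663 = 17^1  *203663^(-1 )* 328481^1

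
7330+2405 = 9735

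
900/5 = 180 = 180.00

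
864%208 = 32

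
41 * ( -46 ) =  - 1886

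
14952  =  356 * 42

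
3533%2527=1006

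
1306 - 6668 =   -  5362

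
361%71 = 6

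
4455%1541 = 1373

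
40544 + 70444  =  110988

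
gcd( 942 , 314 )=314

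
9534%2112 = 1086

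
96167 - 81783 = 14384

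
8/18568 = 1/2321 = 0.00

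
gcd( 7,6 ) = 1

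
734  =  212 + 522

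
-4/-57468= 1/14367 = 0.00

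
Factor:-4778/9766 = -2389/4883 = -19^( -1) * 257^( - 1) * 2389^1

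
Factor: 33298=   2^1*16649^1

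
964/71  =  964/71  =  13.58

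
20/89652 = 5/22413 = 0.00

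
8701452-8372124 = 329328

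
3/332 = 3/332 = 0.01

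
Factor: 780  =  2^2* 3^1*5^1*13^1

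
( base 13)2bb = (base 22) 108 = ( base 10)492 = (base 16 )1EC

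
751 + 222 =973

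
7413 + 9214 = 16627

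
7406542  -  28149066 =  -20742524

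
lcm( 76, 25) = 1900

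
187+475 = 662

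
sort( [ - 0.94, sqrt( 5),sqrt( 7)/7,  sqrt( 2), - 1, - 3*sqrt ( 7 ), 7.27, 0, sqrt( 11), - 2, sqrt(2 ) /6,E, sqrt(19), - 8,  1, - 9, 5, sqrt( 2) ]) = [ - 9, - 8, - 3*sqrt( 7 ), - 2,- 1, - 0.94, 0,  sqrt( 2) /6, sqrt ( 7)/7, 1,sqrt(2), sqrt (2 ),sqrt( 5 ),E , sqrt( 11),sqrt(19),5, 7.27]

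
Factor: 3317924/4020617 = 2^2*17^1*59^1*827^1*4020617^( - 1)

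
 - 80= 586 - 666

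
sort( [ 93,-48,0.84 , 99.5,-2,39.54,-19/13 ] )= [-48, - 2, - 19/13,0.84,39.54  ,  93,99.5]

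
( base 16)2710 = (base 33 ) 961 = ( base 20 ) 1500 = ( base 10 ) 10000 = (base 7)41104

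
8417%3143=2131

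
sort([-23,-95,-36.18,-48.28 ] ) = [-95,-48.28, - 36.18,-23]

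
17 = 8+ 9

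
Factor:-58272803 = -29^1*2009407^1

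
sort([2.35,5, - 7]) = [- 7,2.35, 5]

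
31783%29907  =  1876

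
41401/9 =4600+1/9 = 4600.11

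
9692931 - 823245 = 8869686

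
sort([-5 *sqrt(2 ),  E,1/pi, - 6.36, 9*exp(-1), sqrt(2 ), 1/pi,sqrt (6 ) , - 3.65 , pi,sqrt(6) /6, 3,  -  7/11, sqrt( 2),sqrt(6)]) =[-5*sqrt(2), - 6.36,  -  3.65 ,-7/11, 1/pi, 1/pi, sqrt(6)/6,sqrt( 2),  sqrt(2),sqrt ( 6),sqrt( 6 ), E,3,  pi,  9*exp( - 1) ]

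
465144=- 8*(-58143)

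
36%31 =5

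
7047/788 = 7047/788 = 8.94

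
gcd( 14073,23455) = 4691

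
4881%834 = 711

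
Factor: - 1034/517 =-2^1= - 2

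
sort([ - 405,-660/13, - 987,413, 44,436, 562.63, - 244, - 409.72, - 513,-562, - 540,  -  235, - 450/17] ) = [ - 987, - 562, - 540 , - 513, - 409.72,  -  405, - 244, - 235, - 660/13, - 450/17,44, 413, 436,562.63]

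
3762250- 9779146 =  - 6016896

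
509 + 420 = 929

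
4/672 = 1/168=0.01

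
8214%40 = 14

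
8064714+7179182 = 15243896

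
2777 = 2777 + 0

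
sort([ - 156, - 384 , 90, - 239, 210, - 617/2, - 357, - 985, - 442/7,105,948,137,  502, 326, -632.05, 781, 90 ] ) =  [ - 985, - 632.05,-384, - 357, - 617/2, - 239, - 156, - 442/7, 90,90,105, 137, 210, 326,502, 781,948 ]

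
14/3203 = 14/3203 = 0.00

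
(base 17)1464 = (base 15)1c6a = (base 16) 181f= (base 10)6175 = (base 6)44331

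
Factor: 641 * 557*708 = 2^2*3^1*59^1*557^1*641^1 = 252782196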